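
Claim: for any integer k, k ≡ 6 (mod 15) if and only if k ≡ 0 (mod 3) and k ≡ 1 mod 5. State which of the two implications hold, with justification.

Both directions hold.

[⇒] Suppose k ≡ 6 (mod 15); write k = 15j + 6. Since 3 ∣ 15, reducing mod 3 gives k ≡ 6 ≡ 0 (mod 3); since 5 ∣ 15, reducing mod 5 gives k ≡ 6 ≡ 1 (mod 5).

[⇐] Conversely, if k ≡ 0 (mod 3) and k ≡ 1 (mod 5), then by the Chinese remainder theorem k ≡ 6 (mod 15). This is exactly k ≡ 6 (mod 15).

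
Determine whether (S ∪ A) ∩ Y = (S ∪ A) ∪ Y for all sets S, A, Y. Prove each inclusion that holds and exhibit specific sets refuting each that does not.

Forward inclusion. Let x ∈ (S ∪ A) ∩ Y. Then either x ∈ S ∩ Y and x ∉ A; or x ∈ A ∩ Y and x ∉ S; or x ∈ S ∩ A ∩ Y. In each case x ∈ (S ∪ A) ∪ Y, so (S ∪ A) ∩ Y ⊆ (S ∪ A) ∪ Y.

Reverse inclusion. This inclusion fails. Take S = {1}, A = ∅, Y = ∅; then 1 ∈ (S ∪ A) ∪ Y but 1 ∉ (S ∪ A) ∩ Y.

The sets are not equal: only the forward inclusion holds.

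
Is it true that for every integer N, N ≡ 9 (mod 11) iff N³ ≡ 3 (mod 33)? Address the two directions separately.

Not equivalent: only (⇐) holds.

(→) This fails: take N = 20. Then 20 ≡ 9 (mod 11), but 20³ = 8000 ≡ 14 (mod 33), not 3.

(←) Conversely, the residues r modulo 33 with r³ ≡ 3 (mod 33) are exactly {9}, and each is ≡ 9 (mod 11).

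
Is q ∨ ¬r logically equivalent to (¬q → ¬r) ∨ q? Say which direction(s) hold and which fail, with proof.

Both directions hold.

(⟹) Assume the antecedent. If q is true, (¬q → ¬r) ∨ q reduces to true regardless of the other variables. If q is false, the antecedent forces (q = F, r = F), and (¬q → ¬r) ∨ q holds there. Either way (¬q → ¬r) ∨ q holds.

(⟸) Assume the antecedent. If q is true, q ∨ ¬r reduces to true regardless of the other variables. If q is false, the antecedent forces (q = F, r = F), and q ∨ ¬r holds there. Either way q ∨ ¬r holds.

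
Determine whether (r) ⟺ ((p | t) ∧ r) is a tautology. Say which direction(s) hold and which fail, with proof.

[⇒] This fails. Under r = T, t = F, p = F, the left side is true but the right side is false.

[⇐] Assume the antecedent. If r is true, r reduces to true regardless of the other variables. If r is false, the antecedent cannot hold. Either way r holds.

Only the reverse direction holds.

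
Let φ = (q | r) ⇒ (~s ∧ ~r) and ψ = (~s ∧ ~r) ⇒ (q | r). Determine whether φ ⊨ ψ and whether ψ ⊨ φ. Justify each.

(⟹) This fails. Under s = F, r = F, q = F, the left side is true but the right side is false.

(⟸) This fails. Under s = F, r = T, q = F, the left side is false but the right side is true.

Neither implication holds.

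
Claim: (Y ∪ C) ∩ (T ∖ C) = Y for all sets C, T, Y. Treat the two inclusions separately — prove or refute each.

Only the forward inclusion holds.

(⟹) Let x ∈ (Y ∪ C) ∩ (T ∖ C). Then x ∈ T ∩ Y and x ∉ C, from which x ∈ Y.

(⟸) This inclusion fails. Take C = ∅, T = ∅, Y = {1}; then 1 ∈ Y but 1 ∉ (Y ∪ C) ∩ (T ∖ C).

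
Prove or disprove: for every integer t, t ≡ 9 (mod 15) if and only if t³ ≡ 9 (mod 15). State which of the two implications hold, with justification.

The biconditional holds.

(←) Suppose t³ ≡ 9 (mod 15). The only residue r in {0, …, 14} with r³ ≡ 9 (mod 15) is r = 9, so t ≡ 9 (mod 15).

(→) Suppose t ≡ 9 (mod 15). Write t = 15j + 9. Then (15j + 9)³ = 3375j³ + 6075j² + 3645j + 729 = 15(225j³ + 405j² + 243j + 48) + 9, so t³ ≡ 9 (mod 15).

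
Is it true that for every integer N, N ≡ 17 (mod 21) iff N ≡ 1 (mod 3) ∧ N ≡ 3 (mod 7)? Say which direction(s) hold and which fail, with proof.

Neither implication holds.

(⟹) This fails: N = 17 gives 17 ≡ 17 (mod 21) but 17 ≡ 2 (mod 3), so the conjunction on the right does not hold.

(⟸) This fails: N = 10 satisfies both congruences on the right (10 ≡ 1 mod 3 and 10 ≡ 3 mod 7) yet 10 ≡ 10 (mod 21), not 17.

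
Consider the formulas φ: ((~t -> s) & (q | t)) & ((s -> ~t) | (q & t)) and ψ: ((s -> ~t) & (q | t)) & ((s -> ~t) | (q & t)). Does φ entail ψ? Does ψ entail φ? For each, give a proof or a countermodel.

(→) This fails. Under s = T, t = T, q = T, the left side is true but the right side is false.

(←) This fails. Under s = F, t = F, q = T, the left side is false but the right side is true.

Both directions fail.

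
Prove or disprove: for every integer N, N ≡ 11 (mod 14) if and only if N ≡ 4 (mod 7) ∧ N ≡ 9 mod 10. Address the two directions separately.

Only the converse holds.

(⟹) This fails: N = 67 gives 67 ≡ 11 (mod 14) but 67 ≡ 7 (mod 10), so the conjunction on the right does not hold.

(⟸) Conversely, if N ≡ 4 (mod 7) and N ≡ 9 (mod 10), then by the Chinese remainder theorem N ≡ 39 (mod 70). Since 39 ≡ 11 (mod 14) and 14 ∣ 70, we get N ≡ 11 (mod 14).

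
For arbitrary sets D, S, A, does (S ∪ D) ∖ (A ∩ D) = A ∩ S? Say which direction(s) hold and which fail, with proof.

(⟹) This inclusion fails. Take D = {1}, S = ∅, A = ∅; then 1 ∈ (S ∪ D) ∖ (A ∩ D) but 1 ∉ A ∩ S.

(⟸) This inclusion fails. Take D = {1}, S = {1}, A = {1}; then 1 ∈ A ∩ S but 1 ∉ (S ∪ D) ∖ (A ∩ D).

Both inclusions fail.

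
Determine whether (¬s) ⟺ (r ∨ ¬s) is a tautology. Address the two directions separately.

Not equivalent: only (⇒) holds.

Forward direction. Assume the antecedent. If r is true, r ∨ ¬s reduces to true regardless of the other variables. If r is false, the antecedent forces (r = F, s = F), and r ∨ ¬s holds there. Either way r ∨ ¬s holds.

Converse. This fails. Under r = T, s = T, the left side is false but the right side is true.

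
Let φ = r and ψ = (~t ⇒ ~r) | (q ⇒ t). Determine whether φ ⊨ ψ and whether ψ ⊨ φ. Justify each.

(⇒) fails and (⇐) fails.

(→) This fails. Under t = F, q = T, r = T, the left side is true but the right side is false.

(←) This fails. Under t = F, q = F, r = F, the left side is false but the right side is true.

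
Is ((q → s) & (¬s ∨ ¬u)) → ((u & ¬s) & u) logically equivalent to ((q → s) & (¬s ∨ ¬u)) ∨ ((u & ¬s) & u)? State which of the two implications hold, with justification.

(⟹) This fails. Under s = F, q = T, u = F, the left side is true but the right side is false.

(⟸) This fails. Under s = F, q = F, u = F, the left side is false but the right side is true.

Neither direction holds.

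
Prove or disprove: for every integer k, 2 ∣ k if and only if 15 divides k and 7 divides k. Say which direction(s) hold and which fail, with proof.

(→) This fails: take k = 2. Certainly 2 ∣ 2, but 15 ∤ 2.

(←) This fails: take k = 105. Both 15 ∣ 105 and 7 ∣ 105, yet 105 is not a multiple of 2 (since 105 = 52·2 + 1), so 2 ∤ 105.

Neither direction holds.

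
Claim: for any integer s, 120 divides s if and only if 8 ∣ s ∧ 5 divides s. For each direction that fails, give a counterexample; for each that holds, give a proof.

Not equivalent: only (⇒) holds.

(⟹) If 120 ∣ s, write s = 120q. Since 120 = 15·8, s = 8·(15q), so 8 ∣ s; and since 120 = 24·5, s = 5·(24q), so 5 ∣ s.

(⟸) This fails: take s = 40. Both 8 ∣ 40 and 5 ∣ 40, yet 40 is not a multiple of 120 (since 40 = 0·120 + 40), so 120 ∤ 40.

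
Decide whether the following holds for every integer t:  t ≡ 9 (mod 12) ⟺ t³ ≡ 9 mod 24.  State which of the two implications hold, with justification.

(⇒) This fails: take t = 21. Then 21 ≡ 9 (mod 12), but 21³ = 9261 ≡ 21 (mod 24), not 9.

(⇐) Conversely, the residues r modulo 24 with r³ ≡ 9 (mod 24) are exactly {9}, and each is ≡ 9 (mod 12).

Only the reverse direction holds.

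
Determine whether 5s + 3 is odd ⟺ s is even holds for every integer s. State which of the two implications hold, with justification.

(⇒) Suppose 5s + 3 is odd. Since 5 is odd, 5s and s have the same parity, so 5s + 3 ≡ s + 3 (mod 2). As 3 is odd, 5s + 3 is odd exactly when s is even. Thus s is even.

(⇐) Conversely, suppose s is even; write s = 2j. Then 5s + 3 = 5·(2j) + 3 = 2·5j + 3, which is odd.

Equivalent; both directions hold.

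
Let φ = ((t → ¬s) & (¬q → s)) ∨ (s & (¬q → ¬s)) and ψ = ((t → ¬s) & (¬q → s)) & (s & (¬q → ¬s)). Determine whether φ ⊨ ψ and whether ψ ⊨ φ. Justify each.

(⇒) This fails. Under t = F, s = T, q = F, the left side is true but the right side is false.

(⇐) Assume the antecedent. If t is true, the antecedent cannot hold. If t is false, the antecedent forces (t = F, s = T, q = T), and the consequent holds there. Either way the consequent holds.

Only the reverse direction holds.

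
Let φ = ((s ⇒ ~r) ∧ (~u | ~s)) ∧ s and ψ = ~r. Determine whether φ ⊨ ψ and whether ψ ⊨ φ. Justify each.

(←) This fails. Under u = F, r = F, s = F, the left side is false but the right side is true.

(→) Assume the antecedent. If u is true, the antecedent cannot hold. If u is false, the antecedent forces (u = F, r = F, s = T), and ~r holds there. Either way ~r holds.

The forward direction holds; the converse fails.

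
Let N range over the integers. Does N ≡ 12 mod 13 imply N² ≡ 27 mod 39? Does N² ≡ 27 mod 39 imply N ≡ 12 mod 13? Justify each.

(→) This fails: take N = 25. Then 25 ≡ 12 (mod 13), but 25² = 625 ≡ 1 (mod 39), not 27.

(←) This fails: take N = 27. Then 27² = 729 ≡ 27 (mod 39), yet 27 ≡ 1 (mod 13), not 12.

(⇒) fails and (⇐) fails.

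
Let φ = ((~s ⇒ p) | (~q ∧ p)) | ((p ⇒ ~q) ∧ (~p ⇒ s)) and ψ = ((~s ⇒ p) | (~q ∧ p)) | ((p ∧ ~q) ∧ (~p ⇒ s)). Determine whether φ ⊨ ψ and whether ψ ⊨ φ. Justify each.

Equivalent; both directions hold.

Forward direction. Assume the antecedent. If p is true, the consequent reduces to true regardless of the other variables. If p is false, the antecedent forces (p = F, s = T, q = F) or (p = F, s = T, q = T), and the consequent holds there. Either way the consequent holds.

Converse. Assume the antecedent. If p is true, the consequent reduces to true regardless of the other variables. If p is false, the antecedent forces (p = F, s = T, q = F) or (p = F, s = T, q = T), and the consequent holds there. Either way the consequent holds.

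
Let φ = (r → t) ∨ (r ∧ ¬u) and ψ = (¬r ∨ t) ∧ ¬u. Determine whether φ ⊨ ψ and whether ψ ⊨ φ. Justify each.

Only the converse holds.

[⇒] This fails. Under t = F, u = T, r = F, the left side is true but the right side is false.

[⇐] Assume the antecedent. If t is true, (r → t) ∨ (r ∧ ¬u) reduces to true regardless of the other variables. If t is false, the antecedent forces (t = F, u = F, r = F), and (r → t) ∨ (r ∧ ¬u) holds there. Either way (r → t) ∨ (r ∧ ¬u) holds.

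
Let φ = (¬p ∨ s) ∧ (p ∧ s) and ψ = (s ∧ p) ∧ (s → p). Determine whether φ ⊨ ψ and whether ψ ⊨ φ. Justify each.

Equivalent; both directions hold.

[⇒] Assume the antecedent. If p is true, the antecedent forces (p = T, s = T), and (s ∧ p) ∧ (s → p) holds there. If p is false, the antecedent cannot hold. Either way (s ∧ p) ∧ (s → p) holds.

[⇐] Assume the antecedent. If p is true, the antecedent forces (p = T, s = T), and (¬p ∨ s) ∧ (p ∧ s) holds there. If p is false, the antecedent cannot hold. Either way (¬p ∨ s) ∧ (p ∧ s) holds.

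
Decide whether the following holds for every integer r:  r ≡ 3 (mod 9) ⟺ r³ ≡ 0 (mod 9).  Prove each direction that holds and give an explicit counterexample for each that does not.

(⟹) Suppose r ≡ 3 (mod 9). Write r = 9j + 3. Then (9j + 3)³ = 729j³ + 729j² + 243j + 27 = 9(81j³ + 81j² + 27j + 3) + 0, so r³ ≡ 0 (mod 9).

(⟸) This fails: take r = 0. Then 0³ = 0 ≡ 0 (mod 9), yet 0 ≡ 0 (mod 9), not 3.

Only the forward direction holds.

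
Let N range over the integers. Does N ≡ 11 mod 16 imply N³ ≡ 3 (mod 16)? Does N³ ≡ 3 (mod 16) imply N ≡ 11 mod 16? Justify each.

Both implications hold.

(⇒) Suppose N ≡ 11 mod 16. Write N = 16j + 11. Then (16j + 11)³ = 4096j³ + 8448j² + 5808j + 1331 = 16(256j³ + 528j² + 363j + 83) + 3, so N³ ≡ 3 (mod 16).

(⇐) Conversely, suppose N³ ≡ 3 (mod 16). The only residue r in {0, …, 15} with r³ ≡ 3 (mod 16) is r = 11, so N ≡ 11 (mod 16).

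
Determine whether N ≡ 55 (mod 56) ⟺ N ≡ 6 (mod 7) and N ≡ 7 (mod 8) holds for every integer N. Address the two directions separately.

(⟹) Suppose N ≡ 55 (mod 56); write N = 56j + 55. Since 7 ∣ 56, reducing mod 7 gives N ≡ 55 ≡ 6 (mod 7); since 8 ∣ 56, reducing mod 8 gives N ≡ 55 ≡ 7 (mod 8).

(⟸) Conversely, if N ≡ 6 (mod 7) and N ≡ 7 (mod 8), then by the Chinese remainder theorem N ≡ 55 (mod 56). This is exactly N ≡ 55 (mod 56).

Both implications hold.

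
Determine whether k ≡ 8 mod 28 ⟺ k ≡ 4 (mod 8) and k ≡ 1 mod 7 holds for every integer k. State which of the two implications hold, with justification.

Only the reverse direction holds.

(⟸) If k ≡ 4 (mod 8) and k ≡ 1 (mod 7), then by the Chinese remainder theorem k ≡ 36 (mod 56). Since 36 ≡ 8 (mod 28) and 28 ∣ 56, we get k ≡ 8 (mod 28).

(⟹) This fails: k = 8 gives 8 ≡ 8 (mod 28) but 8 ≡ 0 (mod 8), so the conjunction on the right does not hold.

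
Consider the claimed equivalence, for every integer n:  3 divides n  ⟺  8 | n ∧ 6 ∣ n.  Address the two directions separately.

[⇒] This fails: take n = 3. Certainly 3 ∣ 3, but 8 ∤ 3.

[⇐] Suppose 8 ∣ n and 6 ∣ n. Any common multiple of 8 and 6 is a multiple of their lcm; here lcm(8, 6) = 8·6/gcd(8, 6) = 48/2 = 24, so 24 ∣ n. Since 3 ∣ 24, it follows that 3 ∣ n.

Not equivalent: only (⇐) holds.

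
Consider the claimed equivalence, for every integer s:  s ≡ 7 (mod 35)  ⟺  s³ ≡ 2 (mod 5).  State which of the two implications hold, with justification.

Neither direction holds.

[⇒] This fails: take s = 7. Then 7 ≡ 7 (mod 35), but 7³ = 343 ≡ 3 (mod 5), not 2.

[⇐] This fails: take s = 3. Then 3³ = 27 ≡ 2 (mod 5), yet 3 ≡ 3 (mod 35), not 7.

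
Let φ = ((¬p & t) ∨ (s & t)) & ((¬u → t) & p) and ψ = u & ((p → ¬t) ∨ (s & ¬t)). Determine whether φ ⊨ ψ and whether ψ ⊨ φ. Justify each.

(⇒) fails and (⇐) fails.

Forward direction. This fails. Under s = T, p = T, t = T, u = T, the left side is true but the right side is false.

Converse. This fails. Under s = F, p = F, t = F, u = T, the left side is false but the right side is true.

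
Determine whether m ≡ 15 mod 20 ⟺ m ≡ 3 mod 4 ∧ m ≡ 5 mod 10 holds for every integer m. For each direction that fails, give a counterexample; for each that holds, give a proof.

Both directions hold; the statement is true.

(→) Suppose m ≡ 15 (mod 20); write m = 20j + 15. Since 4 ∣ 20, reducing mod 4 gives m ≡ 15 ≡ 3 (mod 4); since 10 ∣ 20, reducing mod 10 gives m ≡ 15 ≡ 5 (mod 10).

(←) Conversely, if m ≡ 3 (mod 4) and m ≡ 5 (mod 10), then by the Chinese remainder theorem m ≡ 15 (mod 20). This is exactly m ≡ 15 (mod 20).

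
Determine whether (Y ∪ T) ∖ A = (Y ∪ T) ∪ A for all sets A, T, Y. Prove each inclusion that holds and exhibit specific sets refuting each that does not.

(⊇) This inclusion fails. Take A = {1}, T = ∅, Y = ∅; then 1 ∈ (Y ∪ T) ∪ A but 1 ∉ (Y ∪ T) ∖ A.

(⊆) Let x ∈ (Y ∪ T) ∖ A. Then either x ∈ T and x ∉ A, Y; or x ∈ Y and x ∉ A, T; or x ∈ T ∩ Y and x ∉ A. In each case x ∈ (Y ∪ T) ∪ A, so (Y ∪ T) ∖ A ⊆ (Y ∪ T) ∪ A.

(⊆) holds; (⊇) fails.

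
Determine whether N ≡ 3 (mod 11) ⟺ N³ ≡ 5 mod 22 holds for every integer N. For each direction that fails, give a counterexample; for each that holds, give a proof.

(→) This fails: take N = 14. Then 14 ≡ 3 (mod 11), but 14³ = 2744 ≡ 16 (mod 22), not 5.

(←) Conversely, the residues r modulo 22 with r³ ≡ 5 (mod 22) are exactly {3}, and each is ≡ 3 (mod 11).

Only the converse holds.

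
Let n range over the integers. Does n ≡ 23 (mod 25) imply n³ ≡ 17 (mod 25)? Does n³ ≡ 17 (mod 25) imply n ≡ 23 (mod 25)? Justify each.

Both directions hold; the statement is true.

(⇒) Suppose n ≡ 23 (mod 25). Write n = 25j + 23. Then (25j + 23)³ = 15625j³ + 43125j² + 39675j + 12167 = 25(625j³ + 1725j² + 1587j + 486) + 17, so n³ ≡ 17 (mod 25).

(⇐) Conversely, suppose n³ ≡ 17 (mod 25). The only residue r in {0, …, 24} with r³ ≡ 17 (mod 25) is r = 23, so n ≡ 23 (mod 25).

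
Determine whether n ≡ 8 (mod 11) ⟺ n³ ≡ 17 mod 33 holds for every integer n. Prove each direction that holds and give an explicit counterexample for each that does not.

Only the converse holds.

[⇒] This fails: take n = 19. Then 19 ≡ 8 (mod 11), but 19³ = 6859 ≡ 28 (mod 33), not 17.

[⇐] Conversely, the residues r modulo 33 with r³ ≡ 17 (mod 33) are exactly {8}, and each is ≡ 8 (mod 11).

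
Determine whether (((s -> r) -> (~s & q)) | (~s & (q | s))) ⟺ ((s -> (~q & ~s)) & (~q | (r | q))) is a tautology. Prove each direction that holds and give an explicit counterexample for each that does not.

(⟹) This fails. Under r = F, s = T, q = F, the left side is true but the right side is false.

(⟸) This fails. Under r = F, s = F, q = F, the left side is false but the right side is true.

Both directions fail.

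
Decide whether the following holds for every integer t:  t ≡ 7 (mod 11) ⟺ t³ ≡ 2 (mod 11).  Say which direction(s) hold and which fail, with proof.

Both directions hold; the statement is true.

(→) Suppose t ≡ 7 (mod 11). Write t = 11j + 7. Then (11j + 7)³ = 1331j³ + 2541j² + 1617j + 343 = 11(121j³ + 231j² + 147j + 31) + 2, so t³ ≡ 2 (mod 11).

(←) Conversely, suppose t³ ≡ 2 (mod 11). The only residue r in {0, …, 10} with r³ ≡ 2 (mod 11) is r = 7, so t ≡ 7 (mod 11).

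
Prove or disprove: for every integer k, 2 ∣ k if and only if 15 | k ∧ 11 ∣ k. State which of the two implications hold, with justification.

Forward direction. This fails: take k = 2. Certainly 2 ∣ 2, but 15 ∤ 2.

Converse. This fails: take k = 165. Both 15 ∣ 165 and 11 ∣ 165, yet 165 is not a multiple of 2 (since 165 = 82·2 + 1), so 2 ∤ 165.

Neither direction holds.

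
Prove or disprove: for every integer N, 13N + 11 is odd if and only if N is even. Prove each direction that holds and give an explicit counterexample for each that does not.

(→) Suppose 13N + 11 is odd. Since 13 is odd, 13N and N have the same parity, so 13N + 11 ≡ N + 11 (mod 2). As 11 is odd, 13N + 11 is odd exactly when N is even. Thus N is even.

(←) Conversely, suppose N is even; write N = 2j. Then 13N + 11 = 13·(2j) + 11 = 2·13j + 11, which is odd.

Both directions hold; the statement is true.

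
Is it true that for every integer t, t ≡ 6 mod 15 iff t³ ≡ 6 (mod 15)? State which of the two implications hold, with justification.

Both implications hold.

(⇒) Suppose t ≡ 6 mod 15. Write t = 15j + 6. Then (15j + 6)³ = 3375j³ + 4050j² + 1620j + 216 = 15(225j³ + 270j² + 108j + 14) + 6, so t³ ≡ 6 (mod 15).

(⇐) Conversely, suppose t³ ≡ 6 (mod 15). The only residue r in {0, …, 14} with r³ ≡ 6 (mod 15) is r = 6, so t ≡ 6 (mod 15).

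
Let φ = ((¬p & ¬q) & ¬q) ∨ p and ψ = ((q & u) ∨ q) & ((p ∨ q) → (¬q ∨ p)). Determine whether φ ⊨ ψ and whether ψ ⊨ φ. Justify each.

Forward direction. This fails. Under p = F, u = F, q = F, the left side is true but the right side is false.

Converse. Assume the antecedent. If p is true, ((¬p & ¬q) & ¬q) ∨ p reduces to true regardless of the other variables. If p is false, the antecedent cannot hold. Either way ((¬p & ¬q) & ¬q) ∨ p holds.

Only the reverse direction holds.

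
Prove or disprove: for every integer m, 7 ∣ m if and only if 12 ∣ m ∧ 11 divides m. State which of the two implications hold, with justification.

[⇒] This fails: take m = 7. Certainly 7 ∣ 7, but 12 ∤ 7.

[⇐] This fails: take m = 132. Both 12 ∣ 132 and 11 ∣ 132, yet 132 is not a multiple of 7 (since 132 = 18·7 + 6), so 7 ∤ 132.

(⇒) fails and (⇐) fails.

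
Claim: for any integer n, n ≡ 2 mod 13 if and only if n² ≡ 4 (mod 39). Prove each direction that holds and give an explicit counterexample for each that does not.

Forward direction. This fails: take n = 15. Then 15 ≡ 2 (mod 13), but 15² = 225 ≡ 30 (mod 39), not 4.

Converse. This fails: take n = 11. Then 11² = 121 ≡ 4 (mod 39), yet 11 ≡ 11 (mod 13), not 2.

Neither implication holds.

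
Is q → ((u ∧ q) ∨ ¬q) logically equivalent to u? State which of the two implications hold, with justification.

Only the converse holds.

Converse. Assume the antecedent. If u is true, q → ((u ∧ q) ∨ ¬q) reduces to true regardless of the other variables. If u is false, the antecedent cannot hold. Either way q → ((u ∧ q) ∨ ¬q) holds.

Forward direction. This fails. Under u = F, q = F, the left side is true but the right side is false.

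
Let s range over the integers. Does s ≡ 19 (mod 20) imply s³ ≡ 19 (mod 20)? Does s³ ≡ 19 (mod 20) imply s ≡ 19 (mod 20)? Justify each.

(⇒) Suppose s ≡ 19 (mod 20). Write s = 20j + 19. Then (20j + 19)³ = 8000j³ + 22800j² + 21660j + 6859 = 20(400j³ + 1140j² + 1083j + 342) + 19, so s³ ≡ 19 (mod 20).

(⇐) Conversely, suppose s³ ≡ 19 (mod 20). The only residue r in {0, …, 19} with r³ ≡ 19 (mod 20) is r = 19, so s ≡ 19 (mod 20).

Both implications hold.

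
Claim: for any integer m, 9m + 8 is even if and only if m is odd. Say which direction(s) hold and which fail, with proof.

(⇒) fails and (⇐) fails.

(⟹) This fails: m = 0 gives 9m + 8 = 8, which is even, but 0 is even, not odd.

(⟸) This also fails: m = 3 is odd, but 9m + 8 = 35 is odd, not even.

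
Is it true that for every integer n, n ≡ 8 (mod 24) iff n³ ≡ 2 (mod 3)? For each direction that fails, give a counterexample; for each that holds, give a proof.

The forward direction holds; the converse fails.

(⇒) Suppose n ≡ 8 (mod 24). Then n³ ≡ 8³ = 512 (mod 24), and since 3 ∣ 24, also n³ ≡ 2 (mod 3).

(⇐) This fails: take n = 2. Then 2³ = 8 ≡ 2 (mod 3), yet 2 ≡ 2 (mod 24), not 8.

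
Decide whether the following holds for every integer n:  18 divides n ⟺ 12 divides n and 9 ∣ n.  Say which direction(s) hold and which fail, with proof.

The forward direction fails; the converse holds.

Forward direction. This fails: take n = 18. Certainly 18 ∣ 18, but 12 ∤ 18.

Converse. Suppose 12 ∣ n and 9 ∣ n. Any common multiple of 12 and 9 is a multiple of their lcm; here lcm(12, 9) = 12·9/gcd(12, 9) = 108/3 = 36, so 36 ∣ n. Since 18 ∣ 36, it follows that 18 ∣ n.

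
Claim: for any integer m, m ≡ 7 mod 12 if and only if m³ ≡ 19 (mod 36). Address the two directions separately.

Both directions hold.

(⇒) Suppose m ≡ 7 (mod 12). Working modulo 36, m ∈ {7, 19, 31}; for each such r, r³ ≡ 19 (mod 36).

(⇐) Conversely, the residues r modulo 36 with r³ ≡ 19 (mod 36) are exactly {7, 19, 31}, and each is ≡ 7 (mod 12).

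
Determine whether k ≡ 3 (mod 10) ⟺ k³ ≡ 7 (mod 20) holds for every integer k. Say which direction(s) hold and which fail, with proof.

(⇒) This fails: take k = 13. Then 13 ≡ 3 (mod 10), but 13³ = 2197 ≡ 17 (mod 20), not 7.

(⇐) Conversely, the residues r modulo 20 with r³ ≡ 7 (mod 20) are exactly {3}, and each is ≡ 3 (mod 10).

Not equivalent: only (⇐) holds.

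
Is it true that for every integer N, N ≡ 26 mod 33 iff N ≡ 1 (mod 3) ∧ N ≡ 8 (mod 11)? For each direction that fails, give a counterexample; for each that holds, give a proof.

(⇒) fails and (⇐) fails.

(→) This fails: N = 26 gives 26 ≡ 26 (mod 33) but 26 ≡ 2 (mod 3), so the conjunction on the right does not hold.

(←) This fails: N = 19 satisfies both congruences on the right (19 ≡ 1 mod 3 and 19 ≡ 8 mod 11) yet 19 ≡ 19 (mod 33), not 26.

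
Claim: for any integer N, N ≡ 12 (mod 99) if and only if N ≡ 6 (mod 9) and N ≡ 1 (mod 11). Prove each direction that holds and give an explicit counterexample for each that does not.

Both directions fail.

(⟹) This fails: N = 12 gives 12 ≡ 12 (mod 99) but 12 ≡ 3 (mod 9), so the conjunction on the right does not hold.

(⟸) This fails: N = 78 satisfies both congruences on the right (78 ≡ 6 mod 9 and 78 ≡ 1 mod 11) yet 78 ≡ 78 (mod 99), not 12.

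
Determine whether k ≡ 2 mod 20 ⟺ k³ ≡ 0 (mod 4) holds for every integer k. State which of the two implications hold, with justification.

(⇐) This fails: take k = 0. Then 0³ = 0 ≡ 0 (mod 4), yet 0 ≡ 0 (mod 20), not 2.

(⇒) Suppose k ≡ 2 (mod 20). Then k³ ≡ 2³ = 8 (mod 20), and since 4 ∣ 20, also k³ ≡ 0 (mod 4).

The forward direction holds; the converse fails.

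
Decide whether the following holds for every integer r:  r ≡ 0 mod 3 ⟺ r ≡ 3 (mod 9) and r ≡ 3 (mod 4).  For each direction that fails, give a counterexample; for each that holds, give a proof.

Only the reverse direction holds.

[⇐] If r ≡ 3 (mod 9) and r ≡ 3 (mod 4), then by the Chinese remainder theorem r ≡ 3 (mod 36). Since 3 ≡ 0 (mod 3) and 3 ∣ 36, we get r ≡ 0 (mod 3).

[⇒] This fails: r = 0 gives 0 ≡ 0 (mod 3) but 0 ≡ 0 (mod 9), so the conjunction on the right does not hold.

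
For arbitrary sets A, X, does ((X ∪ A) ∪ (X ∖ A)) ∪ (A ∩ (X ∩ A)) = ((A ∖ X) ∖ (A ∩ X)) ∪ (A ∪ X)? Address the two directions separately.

The two sets are equal.

(⊆) Let x ∈ ((X ∪ A) ∪ (X ∖ A)) ∪ (A ∩ (X ∩ A)). Then either x ∈ A and x ∉ X; or x ∈ X and x ∉ A; or x ∈ A ∩ X. In each case x ∈ ((A ∖ X) ∖ (A ∩ X)) ∪ (A ∪ X), so ((X ∪ A) ∪ (X ∖ A)) ∪ (A ∩ (X ∩ A)) ⊆ ((A ∖ X) ∖ (A ∩ X)) ∪ (A ∪ X).

(⊇) Let x ∈ ((A ∖ X) ∖ (A ∩ X)) ∪ (A ∪ X). Then either x ∈ A and x ∉ X; or x ∈ X and x ∉ A; or x ∈ A ∩ X. In each case x ∈ ((X ∪ A) ∪ (X ∖ A)) ∪ (A ∩ (X ∩ A)), so ((A ∖ X) ∖ (A ∩ X)) ∪ (A ∪ X) ⊆ ((X ∪ A) ∪ (X ∖ A)) ∪ (A ∩ (X ∩ A)).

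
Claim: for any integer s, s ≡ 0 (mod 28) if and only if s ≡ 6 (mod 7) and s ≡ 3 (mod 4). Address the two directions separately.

(⇒) This fails: s = 0 gives 0 ≡ 0 (mod 28) but 0 ≡ 0 (mod 7), so the conjunction on the right does not hold.

(⇐) This fails: s = 27 satisfies both congruences on the right (27 ≡ 6 mod 7 and 27 ≡ 3 mod 4) yet 27 ≡ 27 (mod 28), not 0.

Neither direction holds.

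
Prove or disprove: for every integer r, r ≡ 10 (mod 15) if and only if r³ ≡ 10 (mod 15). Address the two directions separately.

Both implications hold.

(→) Suppose r ≡ 10 (mod 15). Write r = 15j + 10. Then (15j + 10)³ = 3375j³ + 6750j² + 4500j + 1000 = 15(225j³ + 450j² + 300j + 66) + 10, so r³ ≡ 10 (mod 15).

(←) Conversely, suppose r³ ≡ 10 (mod 15). The only residue r in {0, …, 14} with r³ ≡ 10 (mod 15) is r = 10, so r ≡ 10 (mod 15).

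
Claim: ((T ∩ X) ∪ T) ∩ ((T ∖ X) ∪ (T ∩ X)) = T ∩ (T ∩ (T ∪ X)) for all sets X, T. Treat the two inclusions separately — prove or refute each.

Both inclusions hold.

(⟹) Let x ∈ ((T ∩ X) ∪ T) ∩ ((T ∖ X) ∪ (T ∩ X)). Then either x ∈ T and x ∉ X; or x ∈ X ∩ T. In each case x ∈ T ∩ (T ∩ (T ∪ X)), so ((T ∩ X) ∪ T) ∩ ((T ∖ X) ∪ (T ∩ X)) ⊆ T ∩ (T ∩ (T ∪ X)).

(⟸) Let x ∈ T ∩ (T ∩ (T ∪ X)). Then either x ∈ T and x ∉ X; or x ∈ X ∩ T. In each case x ∈ ((T ∩ X) ∪ T) ∩ ((T ∖ X) ∪ (T ∩ X)), so T ∩ (T ∩ (T ∪ X)) ⊆ ((T ∩ X) ∪ T) ∩ ((T ∖ X) ∪ (T ∩ X)).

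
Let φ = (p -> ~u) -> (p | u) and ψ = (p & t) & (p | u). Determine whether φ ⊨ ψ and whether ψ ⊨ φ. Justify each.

Only the reverse direction holds.

(→) This fails. Under p = T, u = F, t = F, the left side is true but the right side is false.

(←) Assume the antecedent. If p is true, (p -> ~u) -> (p | u) reduces to true regardless of the other variables. If p is false, the antecedent cannot hold. Either way (p -> ~u) -> (p | u) holds.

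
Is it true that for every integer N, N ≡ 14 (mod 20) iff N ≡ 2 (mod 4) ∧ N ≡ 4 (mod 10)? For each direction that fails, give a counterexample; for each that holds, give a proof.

(⇒) Suppose N ≡ 14 (mod 20); write N = 20j + 14. Since 4 ∣ 20, reducing mod 4 gives N ≡ 14 ≡ 2 (mod 4); since 10 ∣ 20, reducing mod 10 gives N ≡ 14 ≡ 4 (mod 10).

(⇐) Conversely, if N ≡ 2 (mod 4) and N ≡ 4 (mod 10), then by the Chinese remainder theorem N ≡ 14 (mod 20). This is exactly N ≡ 14 (mod 20).

Both directions hold; the statement is true.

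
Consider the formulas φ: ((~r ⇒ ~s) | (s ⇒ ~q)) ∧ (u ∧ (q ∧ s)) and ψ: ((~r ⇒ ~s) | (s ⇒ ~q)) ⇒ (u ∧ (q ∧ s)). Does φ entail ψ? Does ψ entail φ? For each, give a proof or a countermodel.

(⟸) This fails. Under q = T, u = F, s = T, r = F, the left side is false but the right side is true.

(⟹) Assume the antecedent. If q is true, the antecedent forces (q = T, u = T, s = T, r = T), and the consequent holds there. If q is false, the antecedent cannot hold. Either way the consequent holds.

(⇒) holds; (⇐) fails.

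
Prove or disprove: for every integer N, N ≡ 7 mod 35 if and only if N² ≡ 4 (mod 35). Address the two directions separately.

[⇒] This fails: take N = 7. Then 7 ≡ 7 (mod 35), but 7² = 49 ≡ 14 (mod 35), not 4.

[⇐] This fails: take N = 2. Then 2² = 4 ≡ 4 (mod 35), yet 2 ≡ 2 (mod 35), not 7.

(⇒) fails and (⇐) fails.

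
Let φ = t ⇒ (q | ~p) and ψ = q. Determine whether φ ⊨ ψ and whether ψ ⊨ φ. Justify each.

Only the converse holds.

[⇒] This fails. Under p = F, q = F, t = F, the left side is true but the right side is false.

[⇐] Assume the antecedent. If p is true, the antecedent forces (p = T, q = T, t = F) or (p = T, q = T, t = T), and t ⇒ (q | ~p) holds there. If p is false, t ⇒ (q | ~p) reduces to true regardless of the other variables. Either way t ⇒ (q | ~p) holds.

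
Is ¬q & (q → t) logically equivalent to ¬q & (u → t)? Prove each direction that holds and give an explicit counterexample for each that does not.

Only the reverse direction holds.

[⇒] This fails. Under u = T, q = F, t = F, the left side is true but the right side is false.

[⇐] Assume the antecedent. If u is true, the antecedent forces (u = T, q = F, t = T), and ¬q & (q → t) holds there. If u is false, the antecedent forces (u = F, q = F, t = F) or (u = F, q = F, t = T), and ¬q & (q → t) holds there. Either way ¬q & (q → t) holds.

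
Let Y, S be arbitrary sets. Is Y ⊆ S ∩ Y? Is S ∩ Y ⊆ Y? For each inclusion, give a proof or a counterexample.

The sets are not equal: only the reverse inclusion holds.

(⟹) This inclusion fails. Take Y = {1}, S = ∅; then 1 ∈ Y but 1 ∉ S ∩ Y.

(⟸) Let x ∈ S ∩ Y. Then x ∈ Y ∩ S, from which x ∈ Y.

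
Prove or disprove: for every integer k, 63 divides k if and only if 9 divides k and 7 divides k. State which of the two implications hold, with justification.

(→) If 63 ∣ k, write k = 63q. Since 63 = 7·9, k = 9·(7q), so 9 ∣ k; and since 63 = 9·7, k = 7·(9q), so 7 ∣ k.

(←) Suppose 9 ∣ k and 7 ∣ k. Any common multiple of 9 and 7 is a multiple of their lcm; here gcd(9, 7) = 1, so lcm(9, 7) = 9·7 = 63, so 63 ∣ k.

The biconditional holds.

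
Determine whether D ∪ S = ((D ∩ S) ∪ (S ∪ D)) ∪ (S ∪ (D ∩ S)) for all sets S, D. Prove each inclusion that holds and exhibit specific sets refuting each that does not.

Both inclusions hold.

(⊇) Let x ∈ ((D ∩ S) ∪ (S ∪ D)) ∪ (S ∪ (D ∩ S)). Then either x ∈ S and x ∉ D; or x ∈ D and x ∉ S; or x ∈ S ∩ D. In each case x ∈ D ∪ S, so ((D ∩ S) ∪ (S ∪ D)) ∪ (S ∪ (D ∩ S)) ⊆ D ∪ S.

(⊆) Let x ∈ D ∪ S. Then either x ∈ S and x ∉ D; or x ∈ D and x ∉ S; or x ∈ S ∩ D. In each case x ∈ ((D ∩ S) ∪ (S ∪ D)) ∪ (S ∪ (D ∩ S)), so D ∪ S ⊆ ((D ∩ S) ∪ (S ∪ D)) ∪ (S ∪ (D ∩ S)).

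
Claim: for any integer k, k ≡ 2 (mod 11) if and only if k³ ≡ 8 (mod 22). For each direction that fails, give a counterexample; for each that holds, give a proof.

Only the converse holds.

(⟹) This fails: take k = 13. Then 13 ≡ 2 (mod 11), but 13³ = 2197 ≡ 19 (mod 22), not 8.

(⟸) Conversely, the residues r modulo 22 with r³ ≡ 8 (mod 22) are exactly {2}, and each is ≡ 2 (mod 11).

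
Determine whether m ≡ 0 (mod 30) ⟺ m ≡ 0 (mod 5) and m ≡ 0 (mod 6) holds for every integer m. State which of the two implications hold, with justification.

Forward direction. Suppose m ≡ 0 (mod 30); write m = 30j + 0. Since 5 ∣ 30, reducing mod 5 gives m ≡ 0 (mod 5); since 6 ∣ 30, reducing mod 6 gives m ≡ 0 (mod 6).

Converse. If m ≡ 0 (mod 5) and m ≡ 0 (mod 6), then by the Chinese remainder theorem m ≡ 0 (mod 30). This is exactly m ≡ 0 (mod 30).

Both directions hold; the statement is true.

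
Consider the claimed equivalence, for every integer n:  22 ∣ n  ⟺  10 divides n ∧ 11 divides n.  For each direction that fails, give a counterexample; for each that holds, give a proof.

(⇒) This fails: take n = 22. Certainly 22 ∣ 22, but 10 ∤ 22.

(⇐) Suppose 10 ∣ n and 11 ∣ n. Any common multiple of 10 and 11 is a multiple of their lcm; here gcd(10, 11) = 1, so lcm(10, 11) = 10·11 = 110, so 110 ∣ n. Since 22 ∣ 110, it follows that 22 ∣ n.

(⇒) fails; (⇐) holds.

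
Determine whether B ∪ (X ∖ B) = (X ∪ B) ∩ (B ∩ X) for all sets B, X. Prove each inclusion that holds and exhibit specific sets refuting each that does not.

The sets are not equal: only the reverse inclusion holds.

(⟸) Let x ∈ (X ∪ B) ∩ (B ∩ X). Then x ∈ B ∩ X, from which x ∈ B ∪ (X ∖ B).

(⟹) This inclusion fails. Take B = {1}, X = ∅; then 1 ∈ B ∪ (X ∖ B) but 1 ∉ (X ∪ B) ∩ (B ∩ X).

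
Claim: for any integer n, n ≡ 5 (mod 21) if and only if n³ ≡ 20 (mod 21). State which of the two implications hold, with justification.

(⇒) holds; (⇐) fails.

[⇐] This fails: take n = 17. Then 17³ = 4913 ≡ 20 (mod 21), yet 17 ≡ 17 (mod 21), not 5.

[⇒] Suppose n ≡ 5 (mod 21). Write n = 21j + 5. Then (21j + 5)³ = 9261j³ + 6615j² + 1575j + 125 = 21(441j³ + 315j² + 75j + 5) + 20, so n³ ≡ 20 (mod 21).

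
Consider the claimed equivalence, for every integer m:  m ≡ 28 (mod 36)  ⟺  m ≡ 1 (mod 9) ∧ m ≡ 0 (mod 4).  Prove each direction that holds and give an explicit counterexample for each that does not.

The biconditional holds.

(⇒) Suppose m ≡ 28 (mod 36); write m = 36j + 28. Since 9 ∣ 36, reducing mod 9 gives m ≡ 28 ≡ 1 (mod 9); since 4 ∣ 36, reducing mod 4 gives m ≡ 28 ≡ 0 (mod 4).

(⇐) Conversely, if m ≡ 1 (mod 9) and m ≡ 0 (mod 4), then by the Chinese remainder theorem m ≡ 28 (mod 36). This is exactly m ≡ 28 (mod 36).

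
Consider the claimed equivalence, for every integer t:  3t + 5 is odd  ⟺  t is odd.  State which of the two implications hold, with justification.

(⟹) This fails: t = 2 gives 3t + 5 = 11, which is odd, but 2 is even, not odd.

(⟸) This also fails: t = 3 is odd, but 3t + 5 = 14 is even, not odd.

Both directions fail.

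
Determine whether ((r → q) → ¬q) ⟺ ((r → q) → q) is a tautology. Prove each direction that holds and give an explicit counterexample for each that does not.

Neither direction holds.

Forward direction. This fails. Under r = F, q = F, the left side is true but the right side is false.

Converse. This fails. Under r = F, q = T, the left side is false but the right side is true.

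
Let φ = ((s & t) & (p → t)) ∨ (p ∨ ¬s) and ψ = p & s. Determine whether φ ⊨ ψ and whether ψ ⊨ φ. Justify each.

(←) Assume the antecedent. If s is true, the antecedent forces (s = T, p = T, t = F) or (s = T, p = T, t = T), and ((s & t) & (p → t)) ∨ (p ∨ ¬s) holds there. If s is false, the antecedent cannot hold. Either way ((s & t) & (p → t)) ∨ (p ∨ ¬s) holds.

(→) This fails. Under s = F, p = F, t = F, the left side is true but the right side is false.

Not equivalent: only (⇐) holds.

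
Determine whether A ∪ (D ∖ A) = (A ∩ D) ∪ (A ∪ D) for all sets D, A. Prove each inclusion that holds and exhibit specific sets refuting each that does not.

Both inclusions hold; the sets are equal.

Forward inclusion. Let x ∈ A ∪ (D ∖ A). Then either x ∈ D and x ∉ A; or x ∈ A and x ∉ D; or x ∈ D ∩ A. In each case x ∈ (A ∩ D) ∪ (A ∪ D), so A ∪ (D ∖ A) ⊆ (A ∩ D) ∪ (A ∪ D).

Reverse inclusion. Let x ∈ (A ∩ D) ∪ (A ∪ D). Then either x ∈ D and x ∉ A; or x ∈ A and x ∉ D; or x ∈ D ∩ A. In each case x ∈ A ∪ (D ∖ A), so (A ∩ D) ∪ (A ∪ D) ⊆ A ∪ (D ∖ A).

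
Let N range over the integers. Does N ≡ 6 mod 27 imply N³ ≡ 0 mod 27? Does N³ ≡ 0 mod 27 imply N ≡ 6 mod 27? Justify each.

Only the forward implication holds.

[⇐] This fails: take N = 0. Then 0³ = 0 ≡ 0 (mod 27), yet 0 ≡ 0 (mod 27), not 6.

[⇒] Suppose N ≡ 6 mod 27. Write N = 27j + 6. Then (27j + 6)³ = 19683j³ + 13122j² + 2916j + 216 = 27(729j³ + 486j² + 108j + 8) + 0, so N³ ≡ 0 (mod 27).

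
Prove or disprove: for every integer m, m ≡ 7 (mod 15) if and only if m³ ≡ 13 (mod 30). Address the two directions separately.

Forward direction. This fails: take m = 22. Then 22 ≡ 7 (mod 15), but 22³ = 10648 ≡ 28 (mod 30), not 13.

Converse. The residues r modulo 30 with r³ ≡ 13 (mod 30) are exactly {7}, and each is ≡ 7 (mod 15).

Only the converse holds.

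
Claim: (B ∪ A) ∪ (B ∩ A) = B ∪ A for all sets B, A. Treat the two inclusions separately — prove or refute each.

(⟹) Let x ∈ (B ∪ A) ∪ (B ∩ A). Then either x ∈ B and x ∉ A; or x ∈ A and x ∉ B; or x ∈ B ∩ A. In each case x ∈ B ∪ A, so (B ∪ A) ∪ (B ∩ A) ⊆ B ∪ A.

(⟸) Let x ∈ B ∪ A. Then either x ∈ B and x ∉ A; or x ∈ A and x ∉ B; or x ∈ B ∩ A. In each case x ∈ (B ∪ A) ∪ (B ∩ A), so B ∪ A ⊆ (B ∪ A) ∪ (B ∩ A).

Both inclusions hold; the sets are equal.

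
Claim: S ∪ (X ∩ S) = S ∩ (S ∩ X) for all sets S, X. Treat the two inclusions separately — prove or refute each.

(⊆) fails; (⊇) holds.

Forward inclusion. This inclusion fails. Take S = {1}, X = ∅; then 1 ∈ S ∪ (X ∩ S) but 1 ∉ S ∩ (S ∩ X).

Reverse inclusion. Let x ∈ S ∩ (S ∩ X). Then x ∈ S ∩ X, from which x ∈ S ∪ (X ∩ S).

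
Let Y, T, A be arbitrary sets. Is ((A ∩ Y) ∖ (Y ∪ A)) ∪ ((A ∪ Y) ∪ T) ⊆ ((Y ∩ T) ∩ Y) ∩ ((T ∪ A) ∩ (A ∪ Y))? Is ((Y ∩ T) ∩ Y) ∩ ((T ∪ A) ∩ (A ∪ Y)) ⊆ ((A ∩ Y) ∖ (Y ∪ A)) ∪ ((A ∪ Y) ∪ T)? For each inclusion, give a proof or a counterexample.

(⟹) This inclusion fails. Take Y = {1}, T = ∅, A = ∅; then 1 ∈ ((A ∩ Y) ∖ (Y ∪ A)) ∪ ((A ∪ Y) ∪ T) but 1 ∉ ((Y ∩ T) ∩ Y) ∩ ((T ∪ A) ∩ (A ∪ Y)).

(⟸) Let x ∈ ((Y ∩ T) ∩ Y) ∩ ((T ∪ A) ∩ (A ∪ Y)). Then either x ∈ Y ∩ T and x ∉ A; or x ∈ Y ∩ T ∩ A. In each case x ∈ ((A ∩ Y) ∖ (Y ∪ A)) ∪ ((A ∪ Y) ∪ T), so ((Y ∩ T) ∩ Y) ∩ ((T ∪ A) ∩ (A ∪ Y)) ⊆ ((A ∩ Y) ∖ (Y ∪ A)) ∪ ((A ∪ Y) ∪ T).

The sets are not equal: only the reverse inclusion holds.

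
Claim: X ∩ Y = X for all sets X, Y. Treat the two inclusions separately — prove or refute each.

Forward inclusion. Let x ∈ X ∩ Y. Then x ∈ X ∩ Y, from which x ∈ X.

Reverse inclusion. This inclusion fails. Take X = {1}, Y = ∅; then 1 ∈ X but 1 ∉ X ∩ Y.

(⊆) holds; (⊇) fails.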